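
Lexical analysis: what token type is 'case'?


Pattern: reserved word
Type: KEYWORD


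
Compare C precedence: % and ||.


'%' is multiplicative (level 10); '||' is logical OR (level 1)
Higher level binds tighter
'%' has higher precedence than '||'


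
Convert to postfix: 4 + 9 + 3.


Left to right (same or higher precedence on left)
Postfix: 4 9 + 3 +


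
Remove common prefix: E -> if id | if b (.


Common prefix: 'if'
Factored: E -> if E', E' -> id | b (


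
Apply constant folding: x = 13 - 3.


13 - 3 = 10 at compile time
Optimized: x = 10


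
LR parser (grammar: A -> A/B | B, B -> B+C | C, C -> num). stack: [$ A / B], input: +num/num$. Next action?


'+' can extend B; shift to build B -> B+C
Action: shift


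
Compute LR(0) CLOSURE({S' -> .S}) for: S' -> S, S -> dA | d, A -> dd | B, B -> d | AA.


Start: S' -> .S
For each item with dot before a nonterminal B, add B -> .γ for every B-production
Closure: [S' -> .S, S -> .dA, S -> .d]


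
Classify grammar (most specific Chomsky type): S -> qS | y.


Right-linear: every RHS is a terminal or a terminal followed by one nonterminal
Classification: Type 3 (Regular)


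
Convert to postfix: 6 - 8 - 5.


Left to right (same or higher precedence on left)
Postfix: 6 8 - 5 -


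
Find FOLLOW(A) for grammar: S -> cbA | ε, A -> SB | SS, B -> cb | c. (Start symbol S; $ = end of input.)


$ ∈ FOLLOW(S). For each A -> αBβ: add FIRST(β)\{ε} to FOLLOW(B); if β nullable, add FOLLOW(A).
FOLLOW(A) = {$, c}


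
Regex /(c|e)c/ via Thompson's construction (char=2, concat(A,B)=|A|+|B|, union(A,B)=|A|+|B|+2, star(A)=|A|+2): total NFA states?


Syntax tree has 3 char leaf(s), 1 union(s), 0 star(s)
chars contribute 3×2 = 6; each union adds +2; each star adds +2
Total: 6 + 2 + 0 = 8 states


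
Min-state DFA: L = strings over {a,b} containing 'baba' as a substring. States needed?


KMP-style automaton: 4 progress states + 1 absorbing accept = 5
Minimal DFA: 5 states


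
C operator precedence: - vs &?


'-' is additive (level 9); '&' is bitwise AND (level 5)
Higher level binds tighter
'-' has higher precedence than '&'


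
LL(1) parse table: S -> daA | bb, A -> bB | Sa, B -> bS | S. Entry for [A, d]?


For [A, d]: 'd' ∈ FIRST(Sa)
Entry: A -> Sa


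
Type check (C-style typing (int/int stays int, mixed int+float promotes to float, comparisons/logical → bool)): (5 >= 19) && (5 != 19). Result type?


Operand types: bool && bool
Rule: logical operators take bool operands and yield bool
Result type: bool


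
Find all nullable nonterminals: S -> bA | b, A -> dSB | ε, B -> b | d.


A nonterminal is nullable iff some alternative derives ε (directly, or every symbol in it is nullable)
Nullable: {A}


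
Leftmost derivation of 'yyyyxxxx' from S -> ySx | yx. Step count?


Derivation: S => ySx => yySxx => yyySxxx => yyyyxxxx
Steps: 4


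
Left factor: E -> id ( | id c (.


Common prefix: 'id'
Factored: E -> id E', E' -> ( | c (


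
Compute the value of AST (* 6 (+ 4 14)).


Evaluate inner: (+ 4 14) = 18
Evaluate root: (* 6 18) = 108
Result: 108


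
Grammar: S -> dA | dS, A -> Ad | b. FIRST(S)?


Per alternative of S: FIRST(dA) = {d}; FIRST(dS) = {d}
FIRST(S) = {d}


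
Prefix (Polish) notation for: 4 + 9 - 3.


left-to-right (same/higher precedence on left): tree is (- (+ 4 9) 3)
Prefix: - + 4 9 3


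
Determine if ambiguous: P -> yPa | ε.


balanced y^n…a^n: each string has a unique parse
Unambiguous


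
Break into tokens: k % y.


Scan left to right, longest-match per lexeme
Tokens: ID(k), OP(%), ID(y)


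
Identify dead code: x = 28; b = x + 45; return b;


x is read by b's definition; b is returned
No dead code


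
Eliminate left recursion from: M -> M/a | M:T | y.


Left-recursive alternatives: M/a, M:T; non-recursive: y
Introduce M': M -> yM', M' -> /aM' | :TM' | ε


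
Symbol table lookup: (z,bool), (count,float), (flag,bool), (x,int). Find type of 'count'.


Lookup 'count' → type float


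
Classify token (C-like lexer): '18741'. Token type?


Pattern: digits only
Type: INTEGER_LITERAL


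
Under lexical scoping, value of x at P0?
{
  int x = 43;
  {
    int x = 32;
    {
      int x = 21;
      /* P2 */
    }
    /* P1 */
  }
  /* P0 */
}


x declared in the same block as P0
x = 43


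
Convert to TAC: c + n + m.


Break into single-operator statements:
t1 = c + n
t2 = t1 + m


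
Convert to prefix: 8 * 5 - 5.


left-to-right (same/higher precedence on left): tree is (- (* 8 5) 5)
Prefix: - * 8 5 5


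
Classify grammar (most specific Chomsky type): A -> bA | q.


Right-linear: every RHS is a terminal or a terminal followed by one nonterminal
Classification: Type 3 (Regular)


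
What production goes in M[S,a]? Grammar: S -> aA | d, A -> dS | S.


For [S, a]: 'a' ∈ FIRST(aA)
Entry: S -> aA


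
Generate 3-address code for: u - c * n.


Break into single-operator statements:
t1 = c * n
t2 = u - t1


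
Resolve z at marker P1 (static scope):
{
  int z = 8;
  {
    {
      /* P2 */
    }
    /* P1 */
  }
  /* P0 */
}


P1's block does not declare z; resolves to the enclosing declaration at depth 0
z = 8


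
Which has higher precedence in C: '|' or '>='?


'>=' is relational (level 7); '|' is bitwise OR (level 3)
Higher level binds tighter
'>=' has higher precedence than '|'


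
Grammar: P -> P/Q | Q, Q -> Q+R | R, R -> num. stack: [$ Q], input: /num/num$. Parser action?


lookahead ∉ {+} so Q won't extend; reduce P -> Q
Action: reduce (P -> Q)


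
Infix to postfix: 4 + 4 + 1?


Left to right (same or higher precedence on left)
Postfix: 4 4 + 1 +


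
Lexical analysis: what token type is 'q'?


Pattern: letter/underscore followed by alphanumerics, not a keyword
Type: IDENTIFIER


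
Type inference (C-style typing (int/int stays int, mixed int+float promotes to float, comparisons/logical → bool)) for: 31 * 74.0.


Operand types: int * float
Rule: mixed int/float promotes to float; int/int stays int
Result type: float


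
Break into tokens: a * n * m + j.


Scan left to right, longest-match per lexeme
Tokens: ID(a), OP(*), ID(n), OP(*), ID(m), OP(+), ID(j)


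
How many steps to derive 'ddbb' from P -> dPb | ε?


Derivation: P => dPb => ddPbb => ddbb
Steps: 3


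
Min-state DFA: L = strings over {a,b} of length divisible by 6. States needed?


Track length mod 6: states 0..5, accept at 0
Minimal DFA: 6 states


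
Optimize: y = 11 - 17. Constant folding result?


11 - 17 = -6 at compile time
Optimized: y = -6


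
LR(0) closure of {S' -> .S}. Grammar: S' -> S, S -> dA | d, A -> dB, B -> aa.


Start: S' -> .S
For each item with dot before a nonterminal B, add B -> .γ for every B-production
Closure: [S' -> .S, S -> .dA, S -> .d]


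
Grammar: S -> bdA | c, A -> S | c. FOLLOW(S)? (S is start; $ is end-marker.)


$ ∈ FOLLOW(S). For each A -> αBβ: add FIRST(β)\{ε} to FOLLOW(B); if β nullable, add FOLLOW(A).
FOLLOW(S) = {$}


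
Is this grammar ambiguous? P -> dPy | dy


balanced d^n…y^n: each string has a unique parse
Unambiguous


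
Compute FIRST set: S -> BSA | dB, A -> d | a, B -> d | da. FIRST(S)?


Per alternative of S: FIRST(BSA) = {d}; FIRST(dB) = {d}
FIRST(S) = {d}


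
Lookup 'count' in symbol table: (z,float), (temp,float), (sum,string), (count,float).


Lookup 'count' → type float


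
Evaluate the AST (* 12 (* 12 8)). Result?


Evaluate inner: (* 12 8) = 96
Evaluate root: (* 12 96) = 1152
Result: 1152


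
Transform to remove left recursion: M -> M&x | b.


Left-recursive alternatives: M&x; non-recursive: b
Introduce M': M -> bM', M' -> &xM' | ε


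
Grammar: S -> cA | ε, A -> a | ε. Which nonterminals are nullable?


A nonterminal is nullable iff some alternative derives ε (directly, or every symbol in it is nullable)
Nullable: {A, S}


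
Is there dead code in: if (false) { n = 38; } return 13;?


condition is constant false, so the whole block is unreachable
Dead: 'if (false) { n = 38; }'


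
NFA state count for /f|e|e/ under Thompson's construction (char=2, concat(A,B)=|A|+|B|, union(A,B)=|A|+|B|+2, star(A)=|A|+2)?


Syntax tree has 3 char leaf(s), 2 union(s), 0 star(s)
chars contribute 3×2 = 6; each union adds +2; each star adds +2
Total: 6 + 4 + 0 = 10 states


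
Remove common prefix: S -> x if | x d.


Common prefix: 'x'
Factored: S -> x S', S' -> if | d


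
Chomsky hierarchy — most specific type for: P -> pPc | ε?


Single nonterminal LHS, but p^n c^n is not regular
Classification: Type 2 (Context-Free)


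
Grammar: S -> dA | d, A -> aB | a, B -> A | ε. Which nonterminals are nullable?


A nonterminal is nullable iff some alternative derives ε (directly, or every symbol in it is nullable)
Nullable: {B}


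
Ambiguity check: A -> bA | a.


right-linear, alternatives start with distinct terminals 'b' vs 'a': unique leftmost derivation
Unambiguous


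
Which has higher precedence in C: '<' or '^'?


'<' is relational (level 7); '^' is bitwise XOR (level 4)
Higher level binds tighter
'<' has higher precedence than '^'


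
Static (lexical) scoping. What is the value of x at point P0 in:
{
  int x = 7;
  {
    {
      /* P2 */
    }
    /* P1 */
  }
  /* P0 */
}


x declared in the same block as P0
x = 7


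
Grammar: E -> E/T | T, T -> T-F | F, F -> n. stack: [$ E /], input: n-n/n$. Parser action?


no handle ('E/' is not any RHS); shift 'n'
Action: shift


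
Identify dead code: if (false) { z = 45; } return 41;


condition is constant false, so the whole block is unreachable
Dead: 'if (false) { z = 45; }'


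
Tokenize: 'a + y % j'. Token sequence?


Scan left to right, longest-match per lexeme
Tokens: ID(a), OP(+), ID(y), OP(%), ID(j)


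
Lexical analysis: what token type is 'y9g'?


Pattern: letter/underscore followed by alphanumerics, not a keyword
Type: IDENTIFIER


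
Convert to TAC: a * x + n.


Break into single-operator statements:
t1 = a * x
t2 = t1 + n


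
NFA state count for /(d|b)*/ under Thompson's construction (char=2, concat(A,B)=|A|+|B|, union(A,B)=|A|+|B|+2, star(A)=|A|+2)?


Syntax tree has 2 char leaf(s), 1 union(s), 1 star(s)
chars contribute 2×2 = 4; each union adds +2; each star adds +2
Total: 4 + 2 + 2 = 8 states


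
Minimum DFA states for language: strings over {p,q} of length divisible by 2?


Track length mod 2: states 0..1, accept at 0
Minimal DFA: 2 states


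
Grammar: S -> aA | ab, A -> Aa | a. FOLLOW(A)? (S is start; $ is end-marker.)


$ ∈ FOLLOW(S). For each A -> αBβ: add FIRST(β)\{ε} to FOLLOW(B); if β nullable, add FOLLOW(A).
FOLLOW(A) = {$, a}


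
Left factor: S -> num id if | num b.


Common prefix: 'num'
Factored: S -> num S', S' -> id if | b


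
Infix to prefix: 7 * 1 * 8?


left-to-right (same/higher precedence on left): tree is (* (* 7 1) 8)
Prefix: * * 7 1 8


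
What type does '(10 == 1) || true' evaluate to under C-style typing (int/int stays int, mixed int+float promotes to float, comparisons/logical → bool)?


Operand types: bool || bool
Rule: logical operators take bool operands and yield bool
Result type: bool


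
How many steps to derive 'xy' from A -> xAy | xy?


Derivation: A => xy
Steps: 1


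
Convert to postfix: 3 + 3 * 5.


* has higher precedence, evaluate 3*5 first
Postfix: 3 3 5 * +


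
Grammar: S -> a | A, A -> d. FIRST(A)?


Per alternative of A: FIRST(d) = {d}
FIRST(A) = {d}


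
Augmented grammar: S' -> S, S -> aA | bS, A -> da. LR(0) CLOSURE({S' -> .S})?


Start: S' -> .S
For each item with dot before a nonterminal B, add B -> .γ for every B-production
Closure: [S' -> .S, S -> .aA, S -> .bS]


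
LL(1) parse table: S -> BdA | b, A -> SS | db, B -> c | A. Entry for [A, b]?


For [A, b]: 'b' ∈ FIRST(SS)
Entry: A -> SS


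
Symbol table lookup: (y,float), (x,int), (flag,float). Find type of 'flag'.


Lookup 'flag' → type float


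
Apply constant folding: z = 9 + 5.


9 + 5 = 14 at compile time
Optimized: z = 14


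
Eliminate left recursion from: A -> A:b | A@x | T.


Left-recursive alternatives: A:b, A@x; non-recursive: T
Introduce A': A -> TA', A' -> :bA' | @xA' | ε


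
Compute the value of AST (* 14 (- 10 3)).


Evaluate inner: (- 10 3) = 7
Evaluate root: (* 14 7) = 98
Result: 98


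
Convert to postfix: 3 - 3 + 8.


Left to right (same or higher precedence on left)
Postfix: 3 3 - 8 +


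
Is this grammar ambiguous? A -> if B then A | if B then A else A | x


dangling else: 'if B then if B then x else x' parses two ways
Ambiguous


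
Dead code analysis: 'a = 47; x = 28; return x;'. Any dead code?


a is assigned but never read
Dead: 'a = 47'


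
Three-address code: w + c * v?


Break into single-operator statements:
t1 = c * v
t2 = w + t1


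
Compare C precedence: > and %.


'%' is multiplicative (level 10); '>' is relational (level 7)
Higher level binds tighter
'%' has higher precedence than '>'


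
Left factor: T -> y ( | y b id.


Common prefix: 'y'
Factored: T -> y T', T' -> ( | b id


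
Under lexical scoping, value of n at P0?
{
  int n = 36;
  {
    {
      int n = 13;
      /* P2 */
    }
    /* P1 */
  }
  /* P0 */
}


n declared in the same block as P0
n = 36


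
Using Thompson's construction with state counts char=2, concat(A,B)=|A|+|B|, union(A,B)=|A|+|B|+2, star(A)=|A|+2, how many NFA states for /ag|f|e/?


Syntax tree has 4 char leaf(s), 2 union(s), 0 star(s)
chars contribute 4×2 = 8; each union adds +2; each star adds +2
Total: 8 + 4 + 0 = 12 states


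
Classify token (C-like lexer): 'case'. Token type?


Pattern: reserved word
Type: KEYWORD


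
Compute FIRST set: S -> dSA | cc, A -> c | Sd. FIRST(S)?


Per alternative of S: FIRST(dSA) = {d}; FIRST(cc) = {c}
FIRST(S) = {c, d}


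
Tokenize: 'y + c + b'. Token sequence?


Scan left to right, longest-match per lexeme
Tokens: ID(y), OP(+), ID(c), OP(+), ID(b)


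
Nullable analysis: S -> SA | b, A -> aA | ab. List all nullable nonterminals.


A nonterminal is nullable iff some alternative derives ε (directly, or every symbol in it is nullable)
Nullable: {}


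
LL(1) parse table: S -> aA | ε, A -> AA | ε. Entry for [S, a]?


For [S, a]: 'a' ∈ FIRST(aA)
Entry: S -> aA


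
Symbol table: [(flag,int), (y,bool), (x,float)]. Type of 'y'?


Lookup 'y' → type bool


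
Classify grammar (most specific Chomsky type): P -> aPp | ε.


Single nonterminal LHS, but a^n p^n is not regular
Classification: Type 2 (Context-Free)


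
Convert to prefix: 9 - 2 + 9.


left-to-right (same/higher precedence on left): tree is (+ (- 9 2) 9)
Prefix: + - 9 2 9


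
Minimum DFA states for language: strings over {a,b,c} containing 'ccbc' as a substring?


KMP-style automaton: 4 progress states + 1 absorbing accept = 5
Minimal DFA: 5 states


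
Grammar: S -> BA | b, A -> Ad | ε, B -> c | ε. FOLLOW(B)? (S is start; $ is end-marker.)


$ ∈ FOLLOW(S). For each A -> αBβ: add FIRST(β)\{ε} to FOLLOW(B); if β nullable, add FOLLOW(A).
FOLLOW(B) = {$, d}


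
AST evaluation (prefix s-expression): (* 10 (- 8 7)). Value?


Evaluate inner: (- 8 7) = 1
Evaluate root: (* 10 1) = 10
Result: 10


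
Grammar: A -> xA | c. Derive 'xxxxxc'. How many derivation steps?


Derivation: A => xA => xxA => xxxA => xxxxA => xxxxxA => xxxxxc
Steps: 6


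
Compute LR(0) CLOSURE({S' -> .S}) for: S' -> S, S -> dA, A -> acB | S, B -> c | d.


Start: S' -> .S
For each item with dot before a nonterminal B, add B -> .γ for every B-production
Closure: [S' -> .S, S -> .dA]


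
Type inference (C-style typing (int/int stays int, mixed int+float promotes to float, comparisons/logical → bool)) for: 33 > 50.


Operand types: int > int
Rule: comparison yields bool
Result type: bool


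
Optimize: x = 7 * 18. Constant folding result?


7 * 18 = 126 at compile time
Optimized: x = 126


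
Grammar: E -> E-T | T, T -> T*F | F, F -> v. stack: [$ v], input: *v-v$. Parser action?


'v' on top is the handle for F -> v
Action: reduce (F -> v)


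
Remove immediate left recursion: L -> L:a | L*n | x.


Left-recursive alternatives: L:a, L*n; non-recursive: x
Introduce L': L -> xL', L' -> :aL' | *nL' | ε


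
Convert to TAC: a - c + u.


Break into single-operator statements:
t1 = a - c
t2 = t1 + u


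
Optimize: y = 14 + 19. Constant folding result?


14 + 19 = 33 at compile time
Optimized: y = 33


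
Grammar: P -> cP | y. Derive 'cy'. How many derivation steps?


Derivation: P => cP => cy
Steps: 2


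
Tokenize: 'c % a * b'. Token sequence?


Scan left to right, longest-match per lexeme
Tokens: ID(c), OP(%), ID(a), OP(*), ID(b)


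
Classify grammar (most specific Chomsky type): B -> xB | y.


Right-linear: every RHS is a terminal or a terminal followed by one nonterminal
Classification: Type 3 (Regular)


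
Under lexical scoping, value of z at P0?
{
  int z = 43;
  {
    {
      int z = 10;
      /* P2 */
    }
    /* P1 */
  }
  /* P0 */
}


z declared in the same block as P0
z = 43


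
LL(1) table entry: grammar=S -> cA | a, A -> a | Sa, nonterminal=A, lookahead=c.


For [A, c]: 'c' ∈ FIRST(Sa)
Entry: A -> Sa


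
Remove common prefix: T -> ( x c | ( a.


Common prefix: '('
Factored: T -> ( T', T' -> x c | a


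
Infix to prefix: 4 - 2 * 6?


'*' binds tighter: tree is (- 4 (* 2 6))
Prefix: - 4 * 2 6


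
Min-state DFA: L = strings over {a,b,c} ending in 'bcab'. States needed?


Track the longest suffix of input matching a prefix of 'bcab': 5 classes (prefixes of length 0..4)
Minimal DFA: 5 states


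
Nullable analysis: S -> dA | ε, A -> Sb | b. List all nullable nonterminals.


A nonterminal is nullable iff some alternative derives ε (directly, or every symbol in it is nullable)
Nullable: {S}


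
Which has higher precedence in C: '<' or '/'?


'/' is multiplicative (level 10); '<' is relational (level 7)
Higher level binds tighter
'/' has higher precedence than '<'


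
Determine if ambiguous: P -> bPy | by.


balanced b^n…y^n: each string has a unique parse
Unambiguous


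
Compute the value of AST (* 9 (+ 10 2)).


Evaluate inner: (+ 10 2) = 12
Evaluate root: (* 9 12) = 108
Result: 108


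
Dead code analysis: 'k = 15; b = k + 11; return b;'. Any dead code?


k is read by b's definition; b is returned
No dead code


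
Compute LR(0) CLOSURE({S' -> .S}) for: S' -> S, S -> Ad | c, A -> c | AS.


Start: S' -> .S
For each item with dot before a nonterminal B, add B -> .γ for every B-production
Closure: [S' -> .S, S -> .Ad, S -> .c, A -> .c, A -> .AS]


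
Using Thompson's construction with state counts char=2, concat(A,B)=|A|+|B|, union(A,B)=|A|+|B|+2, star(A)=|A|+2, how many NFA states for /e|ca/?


Syntax tree has 3 char leaf(s), 1 union(s), 0 star(s)
chars contribute 3×2 = 6; each union adds +2; each star adds +2
Total: 6 + 2 + 0 = 8 states


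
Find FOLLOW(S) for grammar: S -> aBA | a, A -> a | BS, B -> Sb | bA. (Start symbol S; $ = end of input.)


$ ∈ FOLLOW(S). For each A -> αBβ: add FIRST(β)\{ε} to FOLLOW(B); if β nullable, add FOLLOW(A).
FOLLOW(S) = {$, a, b}


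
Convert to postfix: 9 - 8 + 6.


Left to right (same or higher precedence on left)
Postfix: 9 8 - 6 +


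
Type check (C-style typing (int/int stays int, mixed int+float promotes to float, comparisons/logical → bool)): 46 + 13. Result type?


Operand types: int + int
Rule: mixed int/float promotes to float; int/int stays int
Result type: int


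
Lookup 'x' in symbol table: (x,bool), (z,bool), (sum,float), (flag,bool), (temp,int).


Lookup 'x' → type bool


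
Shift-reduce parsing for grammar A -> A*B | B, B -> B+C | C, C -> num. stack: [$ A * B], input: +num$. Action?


'+' can extend B; shift to build B -> B+C
Action: shift


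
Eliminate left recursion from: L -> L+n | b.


Left-recursive alternatives: L+n; non-recursive: b
Introduce L': L -> bL', L' -> +nL' | ε


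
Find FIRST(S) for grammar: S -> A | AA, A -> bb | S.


Per alternative of S: FIRST(A) = {b}; FIRST(AA) = {b}
FIRST(S) = {b}


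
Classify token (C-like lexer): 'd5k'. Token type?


Pattern: letter/underscore followed by alphanumerics, not a keyword
Type: IDENTIFIER


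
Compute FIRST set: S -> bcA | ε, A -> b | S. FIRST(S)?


Per alternative of S: FIRST(bcA) = {b}; FIRST(ε) = {ε}
FIRST(S) = {b, ε}


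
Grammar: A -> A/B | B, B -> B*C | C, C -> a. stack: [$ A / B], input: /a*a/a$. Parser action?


handle 'A/B' on top; lookahead ∈ FOLLOW(A) = {/, $}
Action: reduce (A -> A/B)


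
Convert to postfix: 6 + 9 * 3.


* has higher precedence, evaluate 9*3 first
Postfix: 6 9 3 * +


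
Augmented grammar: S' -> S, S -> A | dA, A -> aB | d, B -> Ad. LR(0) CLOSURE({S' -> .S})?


Start: S' -> .S
For each item with dot before a nonterminal B, add B -> .γ for every B-production
Closure: [S' -> .S, S -> .A, S -> .dA, A -> .aB, A -> .d]


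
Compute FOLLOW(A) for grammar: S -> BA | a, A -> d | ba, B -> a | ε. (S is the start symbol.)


$ ∈ FOLLOW(S). For each A -> αBβ: add FIRST(β)\{ε} to FOLLOW(B); if β nullable, add FOLLOW(A).
FOLLOW(A) = {$}


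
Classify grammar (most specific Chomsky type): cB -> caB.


LHS has context (more than one symbol) and |LHS| ≤ |RHS|
Classification: Type 1 (Context-Sensitive)


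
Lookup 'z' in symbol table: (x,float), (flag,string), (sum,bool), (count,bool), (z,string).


Lookup 'z' → type string


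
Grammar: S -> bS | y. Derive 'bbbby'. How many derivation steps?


Derivation: S => bS => bbS => bbbS => bbbbS => bbbby
Steps: 5


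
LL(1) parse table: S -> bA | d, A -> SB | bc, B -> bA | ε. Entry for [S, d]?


For [S, d]: 'd' ∈ FIRST(d)
Entry: S -> d


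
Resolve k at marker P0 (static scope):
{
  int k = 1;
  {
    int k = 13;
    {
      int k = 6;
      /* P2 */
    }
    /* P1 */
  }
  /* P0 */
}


k declared in the same block as P0
k = 1


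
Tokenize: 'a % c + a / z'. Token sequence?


Scan left to right, longest-match per lexeme
Tokens: ID(a), OP(%), ID(c), OP(+), ID(a), OP(/), ID(z)


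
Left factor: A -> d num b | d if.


Common prefix: 'd'
Factored: A -> d A', A' -> num b | if


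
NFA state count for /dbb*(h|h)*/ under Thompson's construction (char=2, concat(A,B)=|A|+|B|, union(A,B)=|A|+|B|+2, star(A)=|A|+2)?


Syntax tree has 5 char leaf(s), 1 union(s), 2 star(s)
chars contribute 5×2 = 10; each union adds +2; each star adds +2
Total: 10 + 2 + 4 = 16 states


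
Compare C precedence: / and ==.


'/' is multiplicative (level 10); '==' is equality (level 6)
Higher level binds tighter
'/' has higher precedence than '=='


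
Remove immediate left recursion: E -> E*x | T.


Left-recursive alternatives: E*x; non-recursive: T
Introduce E': E -> TE', E' -> *xE' | ε


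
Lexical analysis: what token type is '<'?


Pattern: operator symbol
Type: OPERATOR


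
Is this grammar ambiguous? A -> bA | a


right-linear, alternatives start with distinct terminals 'b' vs 'a': unique leftmost derivation
Unambiguous


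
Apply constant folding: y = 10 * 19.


10 * 19 = 190 at compile time
Optimized: y = 190


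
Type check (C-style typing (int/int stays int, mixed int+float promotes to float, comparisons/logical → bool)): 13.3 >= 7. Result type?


Operand types: float >= int
Rule: comparison yields bool
Result type: bool


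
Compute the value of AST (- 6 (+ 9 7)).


Evaluate inner: (+ 9 7) = 16
Evaluate root: (- 6 16) = -10
Result: -10


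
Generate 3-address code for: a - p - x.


Break into single-operator statements:
t1 = a - p
t2 = t1 - x


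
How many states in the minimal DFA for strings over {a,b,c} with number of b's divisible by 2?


Track (count of b) mod 2: states 0..1, accept at 0
Minimal DFA: 2 states


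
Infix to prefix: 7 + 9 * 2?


'*' binds tighter: tree is (+ 7 (* 9 2))
Prefix: + 7 * 9 2


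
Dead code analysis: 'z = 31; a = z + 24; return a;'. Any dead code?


z is read by a's definition; a is returned
No dead code


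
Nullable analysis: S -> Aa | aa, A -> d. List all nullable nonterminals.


A nonterminal is nullable iff some alternative derives ε (directly, or every symbol in it is nullable)
Nullable: {}


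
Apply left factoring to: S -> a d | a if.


Common prefix: 'a'
Factored: S -> a S', S' -> d | if


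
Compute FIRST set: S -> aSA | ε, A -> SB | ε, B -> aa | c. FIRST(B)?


Per alternative of B: FIRST(aa) = {a}; FIRST(c) = {c}
FIRST(B) = {a, c}


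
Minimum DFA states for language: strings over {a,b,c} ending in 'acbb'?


Track the longest suffix of input matching a prefix of 'acbb': 5 classes (prefixes of length 0..4)
Minimal DFA: 5 states


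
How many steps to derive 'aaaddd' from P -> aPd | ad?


Derivation: P => aPd => aaPdd => aaaddd
Steps: 3


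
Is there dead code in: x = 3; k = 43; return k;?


x is assigned but never read
Dead: 'x = 3'


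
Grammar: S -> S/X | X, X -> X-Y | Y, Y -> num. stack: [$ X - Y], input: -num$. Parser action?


handle 'X-Y' on top
Action: reduce (X -> X-Y)


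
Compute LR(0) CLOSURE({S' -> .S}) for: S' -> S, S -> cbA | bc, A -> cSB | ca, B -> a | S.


Start: S' -> .S
For each item with dot before a nonterminal B, add B -> .γ for every B-production
Closure: [S' -> .S, S -> .cbA, S -> .bc]


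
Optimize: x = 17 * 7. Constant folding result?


17 * 7 = 119 at compile time
Optimized: x = 119


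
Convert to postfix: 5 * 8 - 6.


Left to right (same or higher precedence on left)
Postfix: 5 8 * 6 -


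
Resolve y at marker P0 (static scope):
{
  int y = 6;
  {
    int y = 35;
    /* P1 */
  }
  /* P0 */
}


y declared in the same block as P0
y = 6


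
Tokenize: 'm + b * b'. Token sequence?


Scan left to right, longest-match per lexeme
Tokens: ID(m), OP(+), ID(b), OP(*), ID(b)


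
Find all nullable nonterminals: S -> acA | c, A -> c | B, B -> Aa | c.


A nonterminal is nullable iff some alternative derives ε (directly, or every symbol in it is nullable)
Nullable: {}


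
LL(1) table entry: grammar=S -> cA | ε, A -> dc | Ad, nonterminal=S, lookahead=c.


For [S, c]: 'c' ∈ FIRST(cA)
Entry: S -> cA


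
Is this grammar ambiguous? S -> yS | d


right-linear, alternatives start with distinct terminals 'y' vs 'd': unique leftmost derivation
Unambiguous


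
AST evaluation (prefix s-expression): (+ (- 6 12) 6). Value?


Evaluate inner: (- 6 12) = -6
Evaluate root: (+ -6 6) = 0
Result: 0


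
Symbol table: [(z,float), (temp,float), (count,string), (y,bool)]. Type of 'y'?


Lookup 'y' → type bool


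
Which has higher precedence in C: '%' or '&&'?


'%' is multiplicative (level 10); '&&' is logical AND (level 2)
Higher level binds tighter
'%' has higher precedence than '&&'


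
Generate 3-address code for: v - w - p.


Break into single-operator statements:
t1 = v - w
t2 = t1 - p


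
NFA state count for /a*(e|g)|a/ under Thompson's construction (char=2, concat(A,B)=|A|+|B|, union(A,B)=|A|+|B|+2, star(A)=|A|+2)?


Syntax tree has 4 char leaf(s), 2 union(s), 1 star(s)
chars contribute 4×2 = 8; each union adds +2; each star adds +2
Total: 8 + 4 + 2 = 14 states


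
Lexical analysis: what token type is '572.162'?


Pattern: digits with a decimal point
Type: FLOAT_LITERAL


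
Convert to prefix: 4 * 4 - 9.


left-to-right (same/higher precedence on left): tree is (- (* 4 4) 9)
Prefix: - * 4 4 9


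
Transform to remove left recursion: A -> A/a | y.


Left-recursive alternatives: A/a; non-recursive: y
Introduce A': A -> yA', A' -> /aA' | ε


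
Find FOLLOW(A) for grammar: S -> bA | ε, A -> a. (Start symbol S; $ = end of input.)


$ ∈ FOLLOW(S). For each A -> αBβ: add FIRST(β)\{ε} to FOLLOW(B); if β nullable, add FOLLOW(A).
FOLLOW(A) = {$}


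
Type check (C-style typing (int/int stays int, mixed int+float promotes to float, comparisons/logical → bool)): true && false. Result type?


Operand types: bool && bool
Rule: logical operators take bool operands and yield bool
Result type: bool


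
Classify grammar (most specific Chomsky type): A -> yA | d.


Right-linear: every RHS is a terminal or a terminal followed by one nonterminal
Classification: Type 3 (Regular)


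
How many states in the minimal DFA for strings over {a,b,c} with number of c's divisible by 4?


Track (count of c) mod 4: states 0..3, accept at 0
Minimal DFA: 4 states


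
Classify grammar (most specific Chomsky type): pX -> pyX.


LHS has context (more than one symbol) and |LHS| ≤ |RHS|
Classification: Type 1 (Context-Sensitive)


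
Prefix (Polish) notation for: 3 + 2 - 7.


left-to-right (same/higher precedence on left): tree is (- (+ 3 2) 7)
Prefix: - + 3 2 7


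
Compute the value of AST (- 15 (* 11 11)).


Evaluate inner: (* 11 11) = 121
Evaluate root: (- 15 121) = -106
Result: -106


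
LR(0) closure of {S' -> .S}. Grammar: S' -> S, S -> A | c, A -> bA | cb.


Start: S' -> .S
For each item with dot before a nonterminal B, add B -> .γ for every B-production
Closure: [S' -> .S, S -> .A, S -> .c, A -> .bA, A -> .cb]


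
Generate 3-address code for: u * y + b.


Break into single-operator statements:
t1 = u * y
t2 = t1 + b


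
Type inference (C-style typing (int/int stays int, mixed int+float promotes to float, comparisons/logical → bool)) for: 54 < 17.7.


Operand types: int < float
Rule: comparison yields bool
Result type: bool


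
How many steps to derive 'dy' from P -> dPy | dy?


Derivation: P => dy
Steps: 1


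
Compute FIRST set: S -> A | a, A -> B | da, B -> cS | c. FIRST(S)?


Per alternative of S: FIRST(A) = {c, d}; FIRST(a) = {a}
FIRST(S) = {a, c, d}


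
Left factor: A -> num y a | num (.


Common prefix: 'num'
Factored: A -> num A', A' -> y a | (


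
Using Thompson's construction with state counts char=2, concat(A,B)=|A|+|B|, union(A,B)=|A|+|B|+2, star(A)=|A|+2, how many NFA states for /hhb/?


Syntax tree has 3 char leaf(s), 0 union(s), 0 star(s)
chars contribute 3×2 = 6; each union adds +2; each star adds +2
Total: 6 + 0 + 0 = 6 states


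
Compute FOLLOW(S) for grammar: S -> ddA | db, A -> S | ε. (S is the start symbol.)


$ ∈ FOLLOW(S). For each A -> αBβ: add FIRST(β)\{ε} to FOLLOW(B); if β nullable, add FOLLOW(A).
FOLLOW(S) = {$}


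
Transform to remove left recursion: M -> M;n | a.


Left-recursive alternatives: M;n; non-recursive: a
Introduce M': M -> aM', M' -> ;nM' | ε


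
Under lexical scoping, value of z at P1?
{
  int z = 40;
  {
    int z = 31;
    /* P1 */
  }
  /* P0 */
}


z declared in the same block as P1
z = 31


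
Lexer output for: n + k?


Scan left to right, longest-match per lexeme
Tokens: ID(n), OP(+), ID(k)


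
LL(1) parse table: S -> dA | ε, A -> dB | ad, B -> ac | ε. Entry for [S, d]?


For [S, d]: 'd' ∈ FIRST(dA)
Entry: S -> dA


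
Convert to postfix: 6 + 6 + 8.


Left to right (same or higher precedence on left)
Postfix: 6 6 + 8 +


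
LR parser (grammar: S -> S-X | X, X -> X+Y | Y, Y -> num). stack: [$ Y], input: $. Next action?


'Y' (not preceded by X+) is the handle for X -> Y
Action: reduce (X -> Y)


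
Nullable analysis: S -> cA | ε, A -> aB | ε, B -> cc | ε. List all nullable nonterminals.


A nonterminal is nullable iff some alternative derives ε (directly, or every symbol in it is nullable)
Nullable: {A, B, S}


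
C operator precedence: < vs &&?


'<' is relational (level 7); '&&' is logical AND (level 2)
Higher level binds tighter
'<' has higher precedence than '&&'


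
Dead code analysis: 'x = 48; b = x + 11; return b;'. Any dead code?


x is read by b's definition; b is returned
No dead code


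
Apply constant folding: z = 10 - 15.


10 - 15 = -5 at compile time
Optimized: z = -5


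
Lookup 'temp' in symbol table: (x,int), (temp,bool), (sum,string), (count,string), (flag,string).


Lookup 'temp' → type bool


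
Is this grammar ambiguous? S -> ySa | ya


balanced y^n…a^n: each string has a unique parse
Unambiguous


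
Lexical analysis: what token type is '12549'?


Pattern: digits only
Type: INTEGER_LITERAL


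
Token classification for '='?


Pattern: operator symbol
Type: OPERATOR


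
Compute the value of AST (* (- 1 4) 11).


Evaluate inner: (- 1 4) = -3
Evaluate root: (* -3 11) = -33
Result: -33


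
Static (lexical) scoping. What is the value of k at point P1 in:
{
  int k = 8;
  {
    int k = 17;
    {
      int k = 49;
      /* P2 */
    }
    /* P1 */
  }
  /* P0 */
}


k declared in the same block as P1
k = 17


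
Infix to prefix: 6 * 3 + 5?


left-to-right (same/higher precedence on left): tree is (+ (* 6 3) 5)
Prefix: + * 6 3 5


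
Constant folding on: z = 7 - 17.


7 - 17 = -10 at compile time
Optimized: z = -10


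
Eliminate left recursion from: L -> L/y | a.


Left-recursive alternatives: L/y; non-recursive: a
Introduce L': L -> aL', L' -> /yL' | ε


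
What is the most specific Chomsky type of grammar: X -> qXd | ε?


Single nonterminal LHS, but q^n d^n is not regular
Classification: Type 2 (Context-Free)


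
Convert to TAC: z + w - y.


Break into single-operator statements:
t1 = z + w
t2 = t1 - y


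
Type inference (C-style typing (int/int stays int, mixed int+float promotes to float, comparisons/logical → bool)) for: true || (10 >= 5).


Operand types: bool || bool
Rule: logical operators take bool operands and yield bool
Result type: bool


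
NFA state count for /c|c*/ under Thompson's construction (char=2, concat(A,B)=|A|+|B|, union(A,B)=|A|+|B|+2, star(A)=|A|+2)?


Syntax tree has 2 char leaf(s), 1 union(s), 1 star(s)
chars contribute 2×2 = 4; each union adds +2; each star adds +2
Total: 4 + 2 + 2 = 8 states


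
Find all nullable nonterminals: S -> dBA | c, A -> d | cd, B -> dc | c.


A nonterminal is nullable iff some alternative derives ε (directly, or every symbol in it is nullable)
Nullable: {}


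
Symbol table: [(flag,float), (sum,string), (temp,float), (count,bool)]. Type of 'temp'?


Lookup 'temp' → type float


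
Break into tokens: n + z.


Scan left to right, longest-match per lexeme
Tokens: ID(n), OP(+), ID(z)


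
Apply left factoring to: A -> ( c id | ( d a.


Common prefix: '('
Factored: A -> ( A', A' -> c id | d a


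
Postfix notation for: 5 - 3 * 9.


* has higher precedence, evaluate 3*9 first
Postfix: 5 3 9 * -


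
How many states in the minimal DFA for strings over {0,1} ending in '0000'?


Track the longest suffix of input matching a prefix of '0000': 5 classes (prefixes of length 0..4)
Minimal DFA: 5 states


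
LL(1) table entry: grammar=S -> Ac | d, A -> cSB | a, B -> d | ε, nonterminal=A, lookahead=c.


For [A, c]: 'c' ∈ FIRST(cSB)
Entry: A -> cSB


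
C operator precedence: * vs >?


'*' is multiplicative (level 10); '>' is relational (level 7)
Higher level binds tighter
'*' has higher precedence than '>'


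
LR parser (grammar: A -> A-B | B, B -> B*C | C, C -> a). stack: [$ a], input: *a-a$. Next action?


'a' on top is the handle for C -> a
Action: reduce (C -> a)


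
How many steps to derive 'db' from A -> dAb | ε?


Derivation: A => dAb => db
Steps: 2


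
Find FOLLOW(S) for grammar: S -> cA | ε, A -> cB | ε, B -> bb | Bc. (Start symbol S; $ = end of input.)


$ ∈ FOLLOW(S). For each A -> αBβ: add FIRST(β)\{ε} to FOLLOW(B); if β nullable, add FOLLOW(A).
FOLLOW(S) = {$}


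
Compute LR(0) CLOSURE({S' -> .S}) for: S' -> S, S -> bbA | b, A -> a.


Start: S' -> .S
For each item with dot before a nonterminal B, add B -> .γ for every B-production
Closure: [S' -> .S, S -> .bbA, S -> .b]


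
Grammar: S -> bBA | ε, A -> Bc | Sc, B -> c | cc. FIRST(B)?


Per alternative of B: FIRST(c) = {c}; FIRST(cc) = {c}
FIRST(B) = {c}


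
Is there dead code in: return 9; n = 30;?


statement follows a return and is unreachable
Dead: 'n = 30'


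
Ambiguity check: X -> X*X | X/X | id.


'id*id/id' has two parse trees (no precedence encoded between * and /)
Ambiguous


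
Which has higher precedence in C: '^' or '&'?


'&' is bitwise AND (level 5); '^' is bitwise XOR (level 4)
Higher level binds tighter
'&' has higher precedence than '^'


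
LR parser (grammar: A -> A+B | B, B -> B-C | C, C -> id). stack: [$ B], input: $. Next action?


lookahead ∉ {-} so B won't extend; reduce A -> B
Action: reduce (A -> B)


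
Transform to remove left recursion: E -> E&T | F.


Left-recursive alternatives: E&T; non-recursive: F
Introduce E': E -> FE', E' -> &TE' | ε


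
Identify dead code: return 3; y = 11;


statement follows a return and is unreachable
Dead: 'y = 11'


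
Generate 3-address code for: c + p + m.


Break into single-operator statements:
t1 = c + p
t2 = t1 + m


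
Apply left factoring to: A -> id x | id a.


Common prefix: 'id'
Factored: A -> id A', A' -> x | a


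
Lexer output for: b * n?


Scan left to right, longest-match per lexeme
Tokens: ID(b), OP(*), ID(n)


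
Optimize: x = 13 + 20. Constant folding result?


13 + 20 = 33 at compile time
Optimized: x = 33


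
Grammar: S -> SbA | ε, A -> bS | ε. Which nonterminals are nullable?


A nonterminal is nullable iff some alternative derives ε (directly, or every symbol in it is nullable)
Nullable: {A, S}


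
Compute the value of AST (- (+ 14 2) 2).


Evaluate inner: (+ 14 2) = 16
Evaluate root: (- 16 2) = 14
Result: 14


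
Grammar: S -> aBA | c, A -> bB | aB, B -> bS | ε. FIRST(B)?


Per alternative of B: FIRST(bS) = {b}; FIRST(ε) = {ε}
FIRST(B) = {b, ε}


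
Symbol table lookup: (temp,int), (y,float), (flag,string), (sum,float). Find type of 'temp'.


Lookup 'temp' → type int


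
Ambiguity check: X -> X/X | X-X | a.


'a/a-a' has two parse trees (no precedence encoded between / and -)
Ambiguous


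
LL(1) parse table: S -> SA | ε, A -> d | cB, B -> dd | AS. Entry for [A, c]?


For [A, c]: 'c' ∈ FIRST(cB)
Entry: A -> cB


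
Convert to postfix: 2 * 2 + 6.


Left to right (same or higher precedence on left)
Postfix: 2 2 * 6 +


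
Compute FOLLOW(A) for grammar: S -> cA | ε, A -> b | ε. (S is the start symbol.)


$ ∈ FOLLOW(S). For each A -> αBβ: add FIRST(β)\{ε} to FOLLOW(B); if β nullable, add FOLLOW(A).
FOLLOW(A) = {$}


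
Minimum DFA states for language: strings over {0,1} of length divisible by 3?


Track length mod 3: states 0..2, accept at 0
Minimal DFA: 3 states


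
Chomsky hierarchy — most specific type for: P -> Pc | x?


Left-linear: every RHS is a terminal or one nonterminal followed by a terminal
Classification: Type 3 (Regular)


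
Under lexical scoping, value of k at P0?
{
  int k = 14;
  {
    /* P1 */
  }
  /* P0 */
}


k declared in the same block as P0
k = 14


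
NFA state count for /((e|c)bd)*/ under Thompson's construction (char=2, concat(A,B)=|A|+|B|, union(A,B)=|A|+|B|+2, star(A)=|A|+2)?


Syntax tree has 4 char leaf(s), 1 union(s), 1 star(s)
chars contribute 4×2 = 8; each union adds +2; each star adds +2
Total: 8 + 2 + 2 = 12 states
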